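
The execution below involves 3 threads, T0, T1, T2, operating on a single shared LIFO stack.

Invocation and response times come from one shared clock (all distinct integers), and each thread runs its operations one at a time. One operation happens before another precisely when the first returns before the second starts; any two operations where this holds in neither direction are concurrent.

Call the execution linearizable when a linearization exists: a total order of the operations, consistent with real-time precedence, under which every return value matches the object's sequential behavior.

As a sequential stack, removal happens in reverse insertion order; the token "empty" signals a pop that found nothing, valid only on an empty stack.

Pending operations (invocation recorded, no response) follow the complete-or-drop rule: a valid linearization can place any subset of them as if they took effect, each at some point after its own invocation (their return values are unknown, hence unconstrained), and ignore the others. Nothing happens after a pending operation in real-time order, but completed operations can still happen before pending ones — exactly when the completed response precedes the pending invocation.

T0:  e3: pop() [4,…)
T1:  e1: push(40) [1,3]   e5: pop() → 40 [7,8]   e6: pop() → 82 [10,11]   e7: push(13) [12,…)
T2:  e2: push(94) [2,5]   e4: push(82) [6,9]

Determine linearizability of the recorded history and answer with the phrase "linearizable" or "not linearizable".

linearizable

one valid linearization: e1, e2, e3, e5, e4, e6
1. e1 push(40), leaving stack <40>
2. e2 push(94), leaving stack <40,94>
3. e3 pop() (pending, included), leaving stack <40>
4. e5 pop() → 40, leaving stack <>
5. e4 push(82), leaving stack <82>
6. e6 pop() → 82, leaving stack <>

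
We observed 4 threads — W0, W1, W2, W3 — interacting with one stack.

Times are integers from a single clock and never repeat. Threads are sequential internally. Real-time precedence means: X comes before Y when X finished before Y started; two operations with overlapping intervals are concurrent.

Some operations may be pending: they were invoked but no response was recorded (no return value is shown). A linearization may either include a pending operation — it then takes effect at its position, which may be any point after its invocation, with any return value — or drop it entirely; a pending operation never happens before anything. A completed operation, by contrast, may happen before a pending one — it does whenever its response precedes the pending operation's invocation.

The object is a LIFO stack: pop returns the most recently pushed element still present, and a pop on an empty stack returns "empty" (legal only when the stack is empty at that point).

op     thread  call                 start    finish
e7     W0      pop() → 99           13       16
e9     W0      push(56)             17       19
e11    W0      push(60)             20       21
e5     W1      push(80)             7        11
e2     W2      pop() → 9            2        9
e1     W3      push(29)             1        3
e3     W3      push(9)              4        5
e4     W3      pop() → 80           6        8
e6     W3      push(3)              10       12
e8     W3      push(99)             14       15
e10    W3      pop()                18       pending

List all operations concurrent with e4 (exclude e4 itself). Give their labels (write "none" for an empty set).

e4 runs from 6 to 8; window-overlapping ops are concurrent
e1 [1,3]: before
e2 [2,9]: concurrent
e3 [4,5]: before
e5 [7,11]: concurrent
e6 [10,12]: after
e7 [13,16]: after
e8 [14,15]: after
e9 [17,19]: after
e10 [18,…): after
e11 [20,21]: after

e2, e5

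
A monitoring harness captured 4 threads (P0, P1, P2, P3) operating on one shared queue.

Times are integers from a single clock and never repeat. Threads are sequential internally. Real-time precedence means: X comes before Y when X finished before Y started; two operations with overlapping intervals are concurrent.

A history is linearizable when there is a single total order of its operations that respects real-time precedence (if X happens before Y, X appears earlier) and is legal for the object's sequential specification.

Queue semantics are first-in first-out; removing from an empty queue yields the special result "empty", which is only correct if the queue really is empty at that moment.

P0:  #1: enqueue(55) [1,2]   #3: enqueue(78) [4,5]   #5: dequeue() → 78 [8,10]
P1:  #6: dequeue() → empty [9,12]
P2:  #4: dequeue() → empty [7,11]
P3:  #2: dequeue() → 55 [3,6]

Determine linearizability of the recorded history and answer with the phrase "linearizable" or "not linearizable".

linearizable

one valid linearization: #1, #2, #3, #5, #4, #6
1. #1 enqueue(55), leaving queue <55>
2. #2 dequeue() → 55, leaving queue <>
3. #3 enqueue(78), leaving queue <78>
4. #5 dequeue() → 78, leaving queue <>
5. #4 dequeue() → empty, leaving queue <>
6. #6 dequeue() → empty, leaving queue <>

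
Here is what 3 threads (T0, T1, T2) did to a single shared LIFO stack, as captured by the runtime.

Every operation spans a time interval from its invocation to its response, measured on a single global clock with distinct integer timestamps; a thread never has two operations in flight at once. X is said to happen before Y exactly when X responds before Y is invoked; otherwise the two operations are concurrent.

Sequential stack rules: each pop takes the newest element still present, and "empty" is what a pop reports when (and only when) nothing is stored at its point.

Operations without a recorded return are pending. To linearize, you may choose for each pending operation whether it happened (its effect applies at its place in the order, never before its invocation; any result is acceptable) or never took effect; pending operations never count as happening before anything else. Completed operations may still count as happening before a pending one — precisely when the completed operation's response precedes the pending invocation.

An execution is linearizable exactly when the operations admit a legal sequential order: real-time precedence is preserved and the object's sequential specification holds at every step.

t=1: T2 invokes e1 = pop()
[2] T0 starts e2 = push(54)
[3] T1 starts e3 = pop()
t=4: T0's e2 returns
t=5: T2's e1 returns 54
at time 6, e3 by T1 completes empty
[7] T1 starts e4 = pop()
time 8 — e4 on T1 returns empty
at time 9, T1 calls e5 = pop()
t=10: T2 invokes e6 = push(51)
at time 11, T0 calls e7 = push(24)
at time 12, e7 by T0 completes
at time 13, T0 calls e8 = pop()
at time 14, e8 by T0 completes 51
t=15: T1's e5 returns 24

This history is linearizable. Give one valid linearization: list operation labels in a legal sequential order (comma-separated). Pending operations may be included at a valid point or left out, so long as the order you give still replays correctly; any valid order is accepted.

after step 1 (e2 push(54)): stack <54>
after step 2 (e1 pop() → 54): stack <>
after step 3 (e3 pop() → empty): stack <>
after step 4 (e4 pop() → empty): stack <>
after step 5 (e6 push(51) (pending, included)): stack <51>
after step 6 (e7 push(24)): stack <51,24>
after step 7 (e5 pop() → 24): stack <51>
after step 8 (e8 pop() → 51): stack <>

e2, e1, e3, e4, e6, e7, e5, e8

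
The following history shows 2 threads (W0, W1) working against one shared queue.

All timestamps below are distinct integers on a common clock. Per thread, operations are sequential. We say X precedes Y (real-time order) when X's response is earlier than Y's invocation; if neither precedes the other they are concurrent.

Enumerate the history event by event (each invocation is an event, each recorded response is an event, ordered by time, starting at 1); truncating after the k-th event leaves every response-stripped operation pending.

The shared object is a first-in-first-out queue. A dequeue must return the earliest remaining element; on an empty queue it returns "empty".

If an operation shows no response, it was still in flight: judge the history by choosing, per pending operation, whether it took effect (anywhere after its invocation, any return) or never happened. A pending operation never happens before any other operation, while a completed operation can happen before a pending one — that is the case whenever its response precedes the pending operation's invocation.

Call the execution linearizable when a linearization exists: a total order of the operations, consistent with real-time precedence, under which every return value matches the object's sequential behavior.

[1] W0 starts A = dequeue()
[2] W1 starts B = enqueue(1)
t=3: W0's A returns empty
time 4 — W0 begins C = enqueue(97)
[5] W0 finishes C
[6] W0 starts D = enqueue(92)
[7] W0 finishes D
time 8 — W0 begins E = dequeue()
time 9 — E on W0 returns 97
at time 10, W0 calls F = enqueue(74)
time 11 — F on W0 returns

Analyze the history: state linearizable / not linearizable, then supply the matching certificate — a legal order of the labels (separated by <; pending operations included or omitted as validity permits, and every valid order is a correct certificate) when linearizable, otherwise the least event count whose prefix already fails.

linearizable — witness: A < C < B < D < E < F

step 1: A dequeue() → empty — queue <>
step 2: C enqueue(97) — queue <97>
step 3: B enqueue(1) (pending, included) — queue <97,1>
step 4: D enqueue(92) — queue <97,1,92>
step 5: E dequeue() → 97 — queue <1,92>
step 6: F enqueue(74) — queue <1,92,74>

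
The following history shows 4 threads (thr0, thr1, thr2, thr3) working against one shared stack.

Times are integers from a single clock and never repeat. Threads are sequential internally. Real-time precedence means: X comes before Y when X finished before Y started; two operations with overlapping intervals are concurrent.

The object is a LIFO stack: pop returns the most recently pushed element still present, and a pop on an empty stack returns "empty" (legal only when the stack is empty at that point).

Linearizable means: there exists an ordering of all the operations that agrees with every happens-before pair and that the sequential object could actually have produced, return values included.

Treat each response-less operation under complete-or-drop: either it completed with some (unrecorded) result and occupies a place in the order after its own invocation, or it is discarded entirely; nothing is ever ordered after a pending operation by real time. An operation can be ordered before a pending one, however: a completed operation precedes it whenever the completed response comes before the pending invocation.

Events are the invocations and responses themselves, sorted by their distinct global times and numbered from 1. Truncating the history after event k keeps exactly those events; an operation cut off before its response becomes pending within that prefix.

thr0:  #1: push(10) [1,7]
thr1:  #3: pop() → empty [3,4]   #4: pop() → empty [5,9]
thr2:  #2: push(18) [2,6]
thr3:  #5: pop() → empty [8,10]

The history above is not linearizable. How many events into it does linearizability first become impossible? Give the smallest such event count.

events 1..9 are still linearizable — one witness is #3, #4, #1, #2:
after step 1 (#3 pop() → empty): stack <>
after step 2 (#4 pop() → empty): stack <>
after step 3 (#1 push(10)): stack <10>
after step 4 (#2 push(18)): stack <10,18>
include event 10 — #5 responding at 10 — and every candidate order breaks
for example #1, #2, #3, #4, #5 fails at step 3: #3 pop() → empty is not legal there
for example #1, #2, #3, #5, #4 fails at step 3: #3 pop() → empty is not legal there

10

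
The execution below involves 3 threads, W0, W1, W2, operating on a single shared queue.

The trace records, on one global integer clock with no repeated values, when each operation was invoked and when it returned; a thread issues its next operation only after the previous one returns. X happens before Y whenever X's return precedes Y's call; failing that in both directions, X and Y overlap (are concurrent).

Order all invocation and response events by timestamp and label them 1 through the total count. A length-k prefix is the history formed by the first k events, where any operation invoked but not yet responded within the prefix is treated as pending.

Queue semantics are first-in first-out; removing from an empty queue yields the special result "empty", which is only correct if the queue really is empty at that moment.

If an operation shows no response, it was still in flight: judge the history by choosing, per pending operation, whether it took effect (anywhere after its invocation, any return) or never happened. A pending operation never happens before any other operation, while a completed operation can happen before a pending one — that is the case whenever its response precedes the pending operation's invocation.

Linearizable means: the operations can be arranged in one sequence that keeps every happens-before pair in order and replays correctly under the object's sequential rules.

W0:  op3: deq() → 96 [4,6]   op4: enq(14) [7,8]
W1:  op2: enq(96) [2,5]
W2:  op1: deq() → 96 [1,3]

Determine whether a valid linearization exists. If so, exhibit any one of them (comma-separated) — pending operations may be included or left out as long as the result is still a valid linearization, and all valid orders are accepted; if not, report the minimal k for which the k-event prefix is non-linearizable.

already the first 6 events (up to op3's response at time 6) admit no linearization; the first 5 still do
3 orders of the 3 completed queue ops respect real time; none is legal
take op1, op2, op3: step 1 already fails, because op1 deq() → 96 cannot occur there
take op1, op3, op2: step 1 already fails, because op1 deq() → 96 cannot occur there

not linearizable — minimal violating prefix: 6 events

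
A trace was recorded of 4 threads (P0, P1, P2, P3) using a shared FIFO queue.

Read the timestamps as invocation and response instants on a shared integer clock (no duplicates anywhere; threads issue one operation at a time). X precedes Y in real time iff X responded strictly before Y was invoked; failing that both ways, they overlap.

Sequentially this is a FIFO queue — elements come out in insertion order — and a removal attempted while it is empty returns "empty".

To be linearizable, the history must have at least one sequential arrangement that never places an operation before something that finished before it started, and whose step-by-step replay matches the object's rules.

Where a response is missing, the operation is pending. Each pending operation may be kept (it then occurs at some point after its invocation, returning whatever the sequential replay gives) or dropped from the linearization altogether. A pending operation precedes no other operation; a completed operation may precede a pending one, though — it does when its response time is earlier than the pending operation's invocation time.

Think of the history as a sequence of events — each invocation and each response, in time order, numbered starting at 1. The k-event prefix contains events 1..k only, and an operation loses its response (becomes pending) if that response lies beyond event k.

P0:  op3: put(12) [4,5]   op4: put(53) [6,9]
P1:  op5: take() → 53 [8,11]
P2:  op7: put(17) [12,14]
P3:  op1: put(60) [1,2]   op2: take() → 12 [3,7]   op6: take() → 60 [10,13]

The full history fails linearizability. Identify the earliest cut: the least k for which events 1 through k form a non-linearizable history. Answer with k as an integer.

7

events 1..6 are linearizable; a witness order is op1, op2, op3:
step 1: op1 put(60) — queue <60>
step 2: op2 take() (pending, included) — queue <>
step 3: op3 put(12) — queue <12>
with event 7 included (op2 responding at time 7), all real-time-consistent orders fail
including or dropping the 1 pending operation (op4) in any combination fails
take op1, op2, op3 (pending dropped): step 2 already fails, because op2 take() → 12 cannot occur there
take op1, op3, op2 (pending dropped): step 3 already fails, because op2 take() → 12 cannot occur there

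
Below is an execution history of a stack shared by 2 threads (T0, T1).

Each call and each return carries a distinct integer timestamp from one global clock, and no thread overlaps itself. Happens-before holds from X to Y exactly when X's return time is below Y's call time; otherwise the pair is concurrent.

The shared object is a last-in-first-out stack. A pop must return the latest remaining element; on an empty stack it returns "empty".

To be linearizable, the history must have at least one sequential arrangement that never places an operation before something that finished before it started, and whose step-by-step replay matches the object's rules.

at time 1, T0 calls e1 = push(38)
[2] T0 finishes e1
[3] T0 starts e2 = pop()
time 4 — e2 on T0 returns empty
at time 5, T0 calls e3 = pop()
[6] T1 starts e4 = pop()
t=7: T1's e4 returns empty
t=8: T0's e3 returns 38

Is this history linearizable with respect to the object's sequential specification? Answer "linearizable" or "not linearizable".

cut after 3 events: linearizable; cut after 4 events (e2 responds, time 4): not linearizable
one real-time candidate order over the 2 completed operations — the stack replay rejects it
for example e1, e2 fails at step 2: e2 pop() → empty is not legal there

not linearizable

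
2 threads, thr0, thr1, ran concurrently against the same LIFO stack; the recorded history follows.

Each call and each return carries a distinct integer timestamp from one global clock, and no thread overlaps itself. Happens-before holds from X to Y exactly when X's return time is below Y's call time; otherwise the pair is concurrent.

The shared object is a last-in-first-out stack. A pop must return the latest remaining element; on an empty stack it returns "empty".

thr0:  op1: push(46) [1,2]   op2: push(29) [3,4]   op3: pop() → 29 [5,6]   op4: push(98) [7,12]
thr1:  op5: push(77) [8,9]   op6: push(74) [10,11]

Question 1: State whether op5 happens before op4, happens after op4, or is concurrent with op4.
concurrent

op5 spans [8,9], op4 spans [7,12]
the intervals overlap in both directions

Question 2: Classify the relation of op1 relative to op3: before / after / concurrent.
before

op1 spans [1,2], op3 spans [5,6]
resp(op1)=2 < inv(op3)=5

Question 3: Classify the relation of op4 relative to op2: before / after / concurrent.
after

op4 spans [7,12], op2 spans [3,4]
resp(op2)=4 < inv(op4)=7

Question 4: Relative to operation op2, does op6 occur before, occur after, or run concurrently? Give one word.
after

op6 spans [10,11], op2 spans [3,4]
resp(op2)=4 < inv(op6)=10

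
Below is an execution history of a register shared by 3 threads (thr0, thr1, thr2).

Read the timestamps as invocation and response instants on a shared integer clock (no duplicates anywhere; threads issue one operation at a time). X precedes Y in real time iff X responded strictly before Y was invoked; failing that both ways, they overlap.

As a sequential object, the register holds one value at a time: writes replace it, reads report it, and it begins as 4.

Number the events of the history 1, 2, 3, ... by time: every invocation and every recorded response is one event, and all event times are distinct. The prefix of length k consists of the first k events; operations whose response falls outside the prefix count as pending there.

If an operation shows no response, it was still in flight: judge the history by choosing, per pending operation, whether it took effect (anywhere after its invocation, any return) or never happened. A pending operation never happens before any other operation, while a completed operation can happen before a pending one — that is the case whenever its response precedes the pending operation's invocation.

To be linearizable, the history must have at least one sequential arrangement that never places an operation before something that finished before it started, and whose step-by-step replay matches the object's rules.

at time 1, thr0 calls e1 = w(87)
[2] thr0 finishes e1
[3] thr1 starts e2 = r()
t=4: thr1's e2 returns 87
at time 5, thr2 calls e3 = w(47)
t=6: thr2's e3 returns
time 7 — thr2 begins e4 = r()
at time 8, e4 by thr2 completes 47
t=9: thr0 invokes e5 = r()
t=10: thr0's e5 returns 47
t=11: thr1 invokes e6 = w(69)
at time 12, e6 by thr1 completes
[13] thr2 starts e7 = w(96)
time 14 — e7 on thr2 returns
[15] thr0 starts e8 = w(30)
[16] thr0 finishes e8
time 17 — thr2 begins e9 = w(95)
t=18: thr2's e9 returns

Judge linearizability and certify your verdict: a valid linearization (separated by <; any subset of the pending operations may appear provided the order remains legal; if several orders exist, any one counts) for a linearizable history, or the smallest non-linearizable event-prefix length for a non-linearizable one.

after step 1 (e1 w(87)): value 87
after step 2 (e2 r() → 87): value 87
after step 3 (e3 w(47)): value 47
after step 4 (e4 r() → 47): value 47
after step 5 (e5 r() → 47): value 47
after step 6 (e6 w(69)): value 69
after step 7 (e7 w(96)): value 96
after step 8 (e8 w(30)): value 30
after step 9 (e9 w(95)): value 95

linearizable — witness: e1 < e2 < e3 < e4 < e5 < e6 < e7 < e8 < e9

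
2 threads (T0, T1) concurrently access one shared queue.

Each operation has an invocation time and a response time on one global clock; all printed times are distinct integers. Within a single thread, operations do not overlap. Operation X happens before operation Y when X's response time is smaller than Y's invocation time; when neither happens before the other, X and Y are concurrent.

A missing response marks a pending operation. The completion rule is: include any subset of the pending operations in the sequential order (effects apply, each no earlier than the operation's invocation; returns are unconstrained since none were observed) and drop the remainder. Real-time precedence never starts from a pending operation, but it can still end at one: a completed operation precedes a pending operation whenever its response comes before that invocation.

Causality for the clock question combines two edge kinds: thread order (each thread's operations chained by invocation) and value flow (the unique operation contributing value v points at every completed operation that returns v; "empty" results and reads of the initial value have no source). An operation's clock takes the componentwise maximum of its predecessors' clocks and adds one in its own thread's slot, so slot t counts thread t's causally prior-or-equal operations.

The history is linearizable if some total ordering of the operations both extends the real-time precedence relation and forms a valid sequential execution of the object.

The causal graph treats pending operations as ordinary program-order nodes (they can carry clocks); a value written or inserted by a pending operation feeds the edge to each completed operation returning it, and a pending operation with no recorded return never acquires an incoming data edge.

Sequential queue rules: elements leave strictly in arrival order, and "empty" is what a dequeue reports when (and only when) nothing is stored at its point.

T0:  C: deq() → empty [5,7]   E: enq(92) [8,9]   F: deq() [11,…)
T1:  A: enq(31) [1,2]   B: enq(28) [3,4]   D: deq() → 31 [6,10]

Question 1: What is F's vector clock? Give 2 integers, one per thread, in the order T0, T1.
(3, 0)

root op A, invoked 1: fresh clock plus T1's own tick → (0, 1)
root op C, invoked 5: fresh clock plus T0's own tick → (1, 0)
B, invoked 3, takes VC(A)=(0, 1) under max, adds 1 for T1 → (0, 2)
E, invoked 8, takes VC(C)=(1, 0) under max, adds 1 for T0 → (2, 0)
D, invoked 6, takes VC(A)=(0, 1), VC(B)=(0, 2) under max, adds 1 for T1 → (0, 3)
F, invoked 11, takes VC(E)=(2, 0) under max, adds 1 for T0 → (3, 0)
target: VC(F) = (3, 0)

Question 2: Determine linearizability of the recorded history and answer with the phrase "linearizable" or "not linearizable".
not linearizable

prefix check: 1..6 passes, 1..7 fails once C's time-7 response joins
one real-time candidate order over the 3 completed operations — the queue replay rejects it
no escape via the 1 pending operation (D): every completion choice fails
e.g. A, B, C (pending dropped): illegal at step 3, since C deq() → empty cannot apply there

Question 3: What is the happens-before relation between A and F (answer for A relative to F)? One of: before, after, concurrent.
before

A spans [1,2], F spans [11,…)
resp(A)=2 < inv(F)=11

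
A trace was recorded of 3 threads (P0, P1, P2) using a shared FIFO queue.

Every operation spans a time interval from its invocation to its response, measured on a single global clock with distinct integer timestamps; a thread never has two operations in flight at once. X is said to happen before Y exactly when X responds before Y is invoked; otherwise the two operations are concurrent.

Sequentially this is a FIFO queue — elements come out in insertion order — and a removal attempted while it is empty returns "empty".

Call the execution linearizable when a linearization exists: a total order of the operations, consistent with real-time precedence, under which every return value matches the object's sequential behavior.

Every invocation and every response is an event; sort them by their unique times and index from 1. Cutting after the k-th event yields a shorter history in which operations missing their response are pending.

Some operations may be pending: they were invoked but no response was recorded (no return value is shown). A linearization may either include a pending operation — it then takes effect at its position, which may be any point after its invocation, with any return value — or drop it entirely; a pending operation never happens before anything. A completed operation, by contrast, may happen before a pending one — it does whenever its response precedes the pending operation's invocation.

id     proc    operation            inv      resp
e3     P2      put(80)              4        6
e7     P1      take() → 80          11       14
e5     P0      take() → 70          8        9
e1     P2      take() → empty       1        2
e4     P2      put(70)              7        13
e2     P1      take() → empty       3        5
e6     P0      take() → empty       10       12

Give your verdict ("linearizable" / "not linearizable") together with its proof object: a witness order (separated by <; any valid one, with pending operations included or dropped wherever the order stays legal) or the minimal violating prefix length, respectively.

not linearizable — minimal violating prefix: 9 events

events 1..8 are fine; event 9 — the response of e5 at time 9 — makes the prefix non-linearizable
2 orders of the 4 completed FIFO queue ops respect real time; none is legal
including or dropping the 1 pending operation (e4) in any combination fails
take e1, e2, e3, e5 (pending dropped): step 4 already fails, because e5 take() → 70 cannot occur there
take e1, e3, e2, e5 (pending dropped): step 3 already fails, because e2 take() → empty cannot occur there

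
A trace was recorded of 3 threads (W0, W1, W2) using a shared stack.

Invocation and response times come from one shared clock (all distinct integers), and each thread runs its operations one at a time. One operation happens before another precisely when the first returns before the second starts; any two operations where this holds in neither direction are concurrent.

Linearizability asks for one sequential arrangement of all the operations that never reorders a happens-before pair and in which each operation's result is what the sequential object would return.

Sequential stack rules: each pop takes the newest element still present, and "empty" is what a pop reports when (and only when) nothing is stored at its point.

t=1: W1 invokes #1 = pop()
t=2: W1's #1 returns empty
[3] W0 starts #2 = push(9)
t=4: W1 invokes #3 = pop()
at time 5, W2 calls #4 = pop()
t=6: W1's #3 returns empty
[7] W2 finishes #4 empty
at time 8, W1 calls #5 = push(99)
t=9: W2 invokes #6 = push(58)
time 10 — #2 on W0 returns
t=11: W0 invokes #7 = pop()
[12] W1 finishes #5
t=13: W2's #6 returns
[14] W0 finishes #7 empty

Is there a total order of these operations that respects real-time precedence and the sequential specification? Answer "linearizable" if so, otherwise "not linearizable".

already the first 14 events (up to #7's response at time 14) admit no linearization; the first 13 still do
checked exhaustively: 48 real-time-consistent orders of 7 completed operations, zero legal stack replays
take #1, #2, #3, #4, #5, #6, #7: step 3 already fails, because #3 pop() → empty cannot occur there
take #1, #2, #3, #4, #5, #7, #6: step 3 already fails, because #3 pop() → empty cannot occur there

not linearizable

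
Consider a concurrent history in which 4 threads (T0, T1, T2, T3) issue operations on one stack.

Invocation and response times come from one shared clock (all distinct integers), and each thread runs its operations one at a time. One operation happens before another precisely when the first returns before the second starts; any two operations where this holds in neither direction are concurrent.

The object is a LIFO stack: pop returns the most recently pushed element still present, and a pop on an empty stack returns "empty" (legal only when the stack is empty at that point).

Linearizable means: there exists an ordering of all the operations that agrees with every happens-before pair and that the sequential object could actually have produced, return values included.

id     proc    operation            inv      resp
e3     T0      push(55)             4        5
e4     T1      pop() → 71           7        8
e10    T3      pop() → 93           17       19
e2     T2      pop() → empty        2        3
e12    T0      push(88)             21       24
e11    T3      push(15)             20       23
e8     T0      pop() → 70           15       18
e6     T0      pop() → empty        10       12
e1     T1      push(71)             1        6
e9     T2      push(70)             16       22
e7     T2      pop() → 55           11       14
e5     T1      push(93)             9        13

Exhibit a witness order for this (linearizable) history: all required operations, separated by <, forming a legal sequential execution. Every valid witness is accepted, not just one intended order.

e2 < e3 < e1 < e4 < e7 < e6 < e5 < e9 < e8 < e10 < e11 < e12

step 1: e2 pop() → empty — stack <>
step 2: e3 push(55) — stack <55>
step 3: e1 push(71) — stack <55,71>
step 4: e4 pop() → 71 — stack <55>
step 5: e7 pop() → 55 — stack <>
step 6: e6 pop() → empty — stack <>
step 7: e5 push(93) — stack <93>
step 8: e9 push(70) — stack <93,70>
step 9: e8 pop() → 70 — stack <93>
step 10: e10 pop() → 93 — stack <>
step 11: e11 push(15) — stack <15>
step 12: e12 push(88) — stack <15,88>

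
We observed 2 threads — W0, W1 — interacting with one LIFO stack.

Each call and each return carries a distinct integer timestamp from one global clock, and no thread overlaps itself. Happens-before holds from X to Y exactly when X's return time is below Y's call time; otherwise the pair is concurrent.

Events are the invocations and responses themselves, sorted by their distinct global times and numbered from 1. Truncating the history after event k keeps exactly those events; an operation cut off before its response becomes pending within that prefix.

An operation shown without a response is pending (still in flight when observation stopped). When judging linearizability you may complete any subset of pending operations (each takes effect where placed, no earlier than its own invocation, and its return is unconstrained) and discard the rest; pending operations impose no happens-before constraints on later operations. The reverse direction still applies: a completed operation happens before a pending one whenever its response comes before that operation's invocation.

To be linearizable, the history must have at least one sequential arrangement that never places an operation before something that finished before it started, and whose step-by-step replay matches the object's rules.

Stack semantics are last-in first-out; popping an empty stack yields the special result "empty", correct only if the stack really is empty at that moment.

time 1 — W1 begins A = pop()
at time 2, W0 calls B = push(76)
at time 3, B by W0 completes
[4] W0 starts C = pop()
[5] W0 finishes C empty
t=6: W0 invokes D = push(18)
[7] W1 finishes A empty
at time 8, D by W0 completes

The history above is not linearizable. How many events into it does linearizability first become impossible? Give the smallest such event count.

7

one valid order for events 1..6 is B, A, C:
after step 1 (B push(76)): stack <76>
after step 2 (A pop() (pending, included)): stack <>
after step 3 (C pop() → empty): stack <>
at event 7 (A's time-7 response) nothing linearizes any more
every completion of the 1 pending operation (D) was checked; none linearizes
sample order A, B, C (pending dropped) stalls at step 3 — C pop() → empty has no legal effect
sample order B, A, C (pending dropped) stalls at step 2 — A pop() → empty has no legal effect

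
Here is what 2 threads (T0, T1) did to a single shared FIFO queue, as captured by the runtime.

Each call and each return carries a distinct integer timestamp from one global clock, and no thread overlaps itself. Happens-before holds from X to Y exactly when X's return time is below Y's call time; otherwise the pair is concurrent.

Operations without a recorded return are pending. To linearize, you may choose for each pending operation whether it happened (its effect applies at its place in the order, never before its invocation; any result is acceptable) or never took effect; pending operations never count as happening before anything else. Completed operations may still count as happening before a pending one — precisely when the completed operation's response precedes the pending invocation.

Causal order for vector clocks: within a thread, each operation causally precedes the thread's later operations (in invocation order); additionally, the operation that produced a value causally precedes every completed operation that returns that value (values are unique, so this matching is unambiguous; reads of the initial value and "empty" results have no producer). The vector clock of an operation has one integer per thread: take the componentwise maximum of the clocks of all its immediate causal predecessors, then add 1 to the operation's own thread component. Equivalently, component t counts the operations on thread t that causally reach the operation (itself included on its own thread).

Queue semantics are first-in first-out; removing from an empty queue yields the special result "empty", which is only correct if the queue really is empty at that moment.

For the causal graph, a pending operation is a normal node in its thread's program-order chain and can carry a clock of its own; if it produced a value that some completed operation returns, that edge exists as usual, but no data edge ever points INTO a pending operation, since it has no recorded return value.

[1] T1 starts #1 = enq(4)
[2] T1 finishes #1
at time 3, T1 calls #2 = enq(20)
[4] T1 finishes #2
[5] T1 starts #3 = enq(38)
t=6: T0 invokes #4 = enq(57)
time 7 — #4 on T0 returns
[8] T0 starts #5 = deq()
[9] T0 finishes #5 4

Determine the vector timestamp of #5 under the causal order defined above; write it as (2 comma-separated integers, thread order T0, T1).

(2, 1)

no predecessors for #1 (invoked 1): T1 increments from zero → (0, 1)
no predecessors for #4 (invoked 6): T0 increments from zero → (1, 0)
VC(#2, invoked at 3): max of VC(#1)=(0, 1), then +1 on thread T1 → (0, 2)
VC(#3, invoked at 5): max of VC(#2)=(0, 2), then +1 on thread T1 → (0, 3)
VC(#5, invoked at 8): max of VC(#1)=(0, 1), VC(#4)=(1, 0), then +1 on thread T0 → (2, 1)
target: VC(#5) = (2, 1)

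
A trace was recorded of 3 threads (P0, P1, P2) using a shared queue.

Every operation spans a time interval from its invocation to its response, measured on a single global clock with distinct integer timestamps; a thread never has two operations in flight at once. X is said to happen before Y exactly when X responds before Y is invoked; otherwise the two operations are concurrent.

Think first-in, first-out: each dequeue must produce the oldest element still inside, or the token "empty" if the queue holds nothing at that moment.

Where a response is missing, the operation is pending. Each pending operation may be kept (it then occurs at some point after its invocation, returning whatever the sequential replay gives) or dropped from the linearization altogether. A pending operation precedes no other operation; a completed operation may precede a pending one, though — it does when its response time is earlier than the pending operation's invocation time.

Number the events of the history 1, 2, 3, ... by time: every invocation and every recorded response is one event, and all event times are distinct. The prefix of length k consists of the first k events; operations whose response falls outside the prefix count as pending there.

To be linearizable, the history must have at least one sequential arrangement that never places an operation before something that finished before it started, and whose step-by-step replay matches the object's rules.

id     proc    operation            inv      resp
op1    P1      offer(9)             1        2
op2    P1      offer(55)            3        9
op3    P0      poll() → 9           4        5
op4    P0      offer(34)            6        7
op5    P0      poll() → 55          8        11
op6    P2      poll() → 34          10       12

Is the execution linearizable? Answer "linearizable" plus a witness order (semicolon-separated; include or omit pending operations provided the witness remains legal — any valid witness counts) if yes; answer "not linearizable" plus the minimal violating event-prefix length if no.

after step 1 (op1 offer(9)): queue <9>
after step 2 (op2 offer(55)): queue <9,55>
after step 3 (op3 poll() → 9): queue <55>
after step 4 (op4 offer(34)): queue <55,34>
after step 5 (op5 poll() → 55): queue <34>
after step 6 (op6 poll() → 34): queue <>

linearizable — witness: op1; op2; op3; op4; op5; op6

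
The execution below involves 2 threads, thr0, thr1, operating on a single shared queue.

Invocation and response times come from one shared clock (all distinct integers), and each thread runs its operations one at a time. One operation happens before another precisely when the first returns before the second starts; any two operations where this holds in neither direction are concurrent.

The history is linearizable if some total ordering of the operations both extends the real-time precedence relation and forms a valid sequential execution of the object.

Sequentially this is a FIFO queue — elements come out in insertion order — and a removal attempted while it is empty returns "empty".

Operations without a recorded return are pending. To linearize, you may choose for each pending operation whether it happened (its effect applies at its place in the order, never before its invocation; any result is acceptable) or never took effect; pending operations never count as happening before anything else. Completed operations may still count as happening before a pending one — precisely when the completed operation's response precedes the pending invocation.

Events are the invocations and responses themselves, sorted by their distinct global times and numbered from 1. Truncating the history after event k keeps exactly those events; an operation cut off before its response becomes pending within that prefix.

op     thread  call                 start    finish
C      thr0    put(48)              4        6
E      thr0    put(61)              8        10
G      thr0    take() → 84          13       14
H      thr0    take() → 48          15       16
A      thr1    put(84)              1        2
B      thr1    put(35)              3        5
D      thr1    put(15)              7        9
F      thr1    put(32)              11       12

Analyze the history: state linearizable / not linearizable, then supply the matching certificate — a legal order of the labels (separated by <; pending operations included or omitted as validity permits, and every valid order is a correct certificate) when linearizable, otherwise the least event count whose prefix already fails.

after step 1 (A put(84)): queue <84>
after step 2 (C put(48)): queue <84,48>
after step 3 (B put(35)): queue <84,48,35>
after step 4 (D put(15)): queue <84,48,35,15>
after step 5 (E put(61)): queue <84,48,35,15,61>
after step 6 (F put(32)): queue <84,48,35,15,61,32>
after step 7 (G take() → 84): queue <48,35,15,61,32>
after step 8 (H take() → 48): queue <35,15,61,32>

linearizable — witness: A < C < B < D < E < F < G < H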